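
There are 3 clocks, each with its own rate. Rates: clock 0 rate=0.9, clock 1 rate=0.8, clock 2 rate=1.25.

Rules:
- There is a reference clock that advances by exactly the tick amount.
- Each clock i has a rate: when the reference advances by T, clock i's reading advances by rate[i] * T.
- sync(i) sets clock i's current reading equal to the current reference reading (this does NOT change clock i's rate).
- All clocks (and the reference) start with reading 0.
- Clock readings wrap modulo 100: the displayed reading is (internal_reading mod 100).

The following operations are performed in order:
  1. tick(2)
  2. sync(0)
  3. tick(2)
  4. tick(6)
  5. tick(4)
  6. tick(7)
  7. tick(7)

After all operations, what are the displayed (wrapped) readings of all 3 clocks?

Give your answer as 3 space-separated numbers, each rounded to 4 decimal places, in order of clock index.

After op 1 tick(2): ref=2.0000 raw=[1.8000 1.6000 2.5000]
After op 2 sync(0): ref=2.0000 raw=[2.0000 1.6000 2.5000]
After op 3 tick(2): ref=4.0000 raw=[3.8000 3.2000 5.0000]
After op 4 tick(6): ref=10.0000 raw=[9.2000 8.0000 12.5000]
After op 5 tick(4): ref=14.0000 raw=[12.8000 11.2000 17.5000]
After op 6 tick(7): ref=21.0000 raw=[19.1000 16.8000 26.2500]
After op 7 tick(7): ref=28.0000 raw=[25.4000 22.4000 35.0000]
Wrap final raw readings (mod 100): 25.4000 mod 100 = 25.4000; 22.4000 mod 100 = 22.4000; 35.0000 mod 100 = 35.0000

Answer: 25.4000 22.4000 35.0000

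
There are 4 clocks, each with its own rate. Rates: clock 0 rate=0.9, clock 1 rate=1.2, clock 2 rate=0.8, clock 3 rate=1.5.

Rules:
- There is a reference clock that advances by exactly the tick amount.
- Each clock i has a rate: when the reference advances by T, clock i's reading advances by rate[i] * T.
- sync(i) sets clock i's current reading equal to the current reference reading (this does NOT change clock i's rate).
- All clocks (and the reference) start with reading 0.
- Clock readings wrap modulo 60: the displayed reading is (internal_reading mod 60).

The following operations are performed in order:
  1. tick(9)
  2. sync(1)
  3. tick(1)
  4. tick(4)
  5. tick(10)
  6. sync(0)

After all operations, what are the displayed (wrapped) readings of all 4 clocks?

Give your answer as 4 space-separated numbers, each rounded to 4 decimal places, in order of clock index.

After op 1 tick(9): ref=9.0000 raw=[8.1000 10.8000 7.2000 13.5000]
After op 2 sync(1): ref=9.0000 raw=[8.1000 9.0000 7.2000 13.5000]
After op 3 tick(1): ref=10.0000 raw=[9.0000 10.2000 8.0000 15.0000]
After op 4 tick(4): ref=14.0000 raw=[12.6000 15.0000 11.2000 21.0000]
After op 5 tick(10): ref=24.0000 raw=[21.6000 27.0000 19.2000 36.0000]
After op 6 sync(0): ref=24.0000 raw=[24.0000 27.0000 19.2000 36.0000]
Wrap final raw readings (mod 60): 24.0000 mod 60 = 24.0000; 27.0000 mod 60 = 27.0000; 19.2000 mod 60 = 19.2000; 36.0000 mod 60 = 36.0000

Answer: 24.0000 27.0000 19.2000 36.0000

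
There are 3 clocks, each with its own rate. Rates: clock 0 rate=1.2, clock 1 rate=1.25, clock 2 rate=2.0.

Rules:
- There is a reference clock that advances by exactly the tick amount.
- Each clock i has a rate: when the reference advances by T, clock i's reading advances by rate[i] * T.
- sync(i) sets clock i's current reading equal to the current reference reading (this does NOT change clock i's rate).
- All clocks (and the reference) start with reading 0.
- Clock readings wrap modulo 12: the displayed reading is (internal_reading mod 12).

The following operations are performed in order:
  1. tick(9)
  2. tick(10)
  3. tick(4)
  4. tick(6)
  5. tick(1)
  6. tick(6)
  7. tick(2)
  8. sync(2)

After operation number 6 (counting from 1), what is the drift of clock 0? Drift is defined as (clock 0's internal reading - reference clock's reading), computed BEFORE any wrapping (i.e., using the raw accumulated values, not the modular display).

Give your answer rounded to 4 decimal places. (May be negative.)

Answer: 7.2000

Derivation:
After op 1 tick(9): ref=9.0000 raw=[10.8000 11.2500 18.0000]
After op 2 tick(10): ref=19.0000 raw=[22.8000 23.7500 38.0000]
After op 3 tick(4): ref=23.0000 raw=[27.6000 28.7500 46.0000]
After op 4 tick(6): ref=29.0000 raw=[34.8000 36.2500 58.0000]
After op 5 tick(1): ref=30.0000 raw=[36.0000 37.5000 60.0000]
After op 6 tick(6): ref=36.0000 raw=[43.2000 45.0000 72.0000]
Drift of clock 0 after op 6: 43.2000 - 36.0000 = 7.2000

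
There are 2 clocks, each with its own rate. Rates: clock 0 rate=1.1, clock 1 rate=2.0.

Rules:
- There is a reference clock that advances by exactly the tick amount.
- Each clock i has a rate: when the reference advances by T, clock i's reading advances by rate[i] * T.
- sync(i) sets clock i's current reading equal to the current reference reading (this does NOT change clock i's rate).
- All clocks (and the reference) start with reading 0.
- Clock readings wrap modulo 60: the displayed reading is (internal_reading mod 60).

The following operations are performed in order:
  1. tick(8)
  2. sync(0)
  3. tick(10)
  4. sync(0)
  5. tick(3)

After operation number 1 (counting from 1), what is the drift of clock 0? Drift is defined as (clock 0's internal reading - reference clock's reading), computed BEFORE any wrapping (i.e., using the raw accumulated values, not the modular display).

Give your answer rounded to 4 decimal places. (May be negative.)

Answer: 0.8000

Derivation:
After op 1 tick(8): ref=8.0000 raw=[8.8000 16.0000]
Drift of clock 0 after op 1: 8.8000 - 8.0000 = 0.8000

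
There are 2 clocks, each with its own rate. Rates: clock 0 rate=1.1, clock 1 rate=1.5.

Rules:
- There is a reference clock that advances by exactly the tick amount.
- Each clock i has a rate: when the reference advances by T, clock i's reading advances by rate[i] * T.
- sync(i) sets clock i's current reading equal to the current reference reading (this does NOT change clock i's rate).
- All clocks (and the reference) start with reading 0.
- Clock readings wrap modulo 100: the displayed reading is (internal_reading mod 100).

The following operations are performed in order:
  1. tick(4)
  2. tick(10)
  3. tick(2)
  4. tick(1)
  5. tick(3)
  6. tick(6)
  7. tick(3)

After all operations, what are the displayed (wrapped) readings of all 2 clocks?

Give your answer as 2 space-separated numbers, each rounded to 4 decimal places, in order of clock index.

After op 1 tick(4): ref=4.0000 raw=[4.4000 6.0000]
After op 2 tick(10): ref=14.0000 raw=[15.4000 21.0000]
After op 3 tick(2): ref=16.0000 raw=[17.6000 24.0000]
After op 4 tick(1): ref=17.0000 raw=[18.7000 25.5000]
After op 5 tick(3): ref=20.0000 raw=[22.0000 30.0000]
After op 6 tick(6): ref=26.0000 raw=[28.6000 39.0000]
After op 7 tick(3): ref=29.0000 raw=[31.9000 43.5000]
Wrap final raw readings (mod 100): 31.9000 mod 100 = 31.9000; 43.5000 mod 100 = 43.5000

Answer: 31.9000 43.5000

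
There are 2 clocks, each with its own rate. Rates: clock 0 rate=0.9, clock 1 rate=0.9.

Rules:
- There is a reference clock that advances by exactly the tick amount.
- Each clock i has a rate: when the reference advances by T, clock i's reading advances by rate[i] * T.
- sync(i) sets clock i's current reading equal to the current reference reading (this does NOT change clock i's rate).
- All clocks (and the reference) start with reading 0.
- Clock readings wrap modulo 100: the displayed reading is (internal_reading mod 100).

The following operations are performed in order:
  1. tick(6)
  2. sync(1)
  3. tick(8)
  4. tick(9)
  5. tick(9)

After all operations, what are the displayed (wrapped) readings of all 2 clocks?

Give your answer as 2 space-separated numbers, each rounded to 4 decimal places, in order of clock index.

Answer: 28.8000 29.4000

Derivation:
After op 1 tick(6): ref=6.0000 raw=[5.4000 5.4000]
After op 2 sync(1): ref=6.0000 raw=[5.4000 6.0000]
After op 3 tick(8): ref=14.0000 raw=[12.6000 13.2000]
After op 4 tick(9): ref=23.0000 raw=[20.7000 21.3000]
After op 5 tick(9): ref=32.0000 raw=[28.8000 29.4000]
Wrap final raw readings (mod 100): 28.8000 mod 100 = 28.8000; 29.4000 mod 100 = 29.4000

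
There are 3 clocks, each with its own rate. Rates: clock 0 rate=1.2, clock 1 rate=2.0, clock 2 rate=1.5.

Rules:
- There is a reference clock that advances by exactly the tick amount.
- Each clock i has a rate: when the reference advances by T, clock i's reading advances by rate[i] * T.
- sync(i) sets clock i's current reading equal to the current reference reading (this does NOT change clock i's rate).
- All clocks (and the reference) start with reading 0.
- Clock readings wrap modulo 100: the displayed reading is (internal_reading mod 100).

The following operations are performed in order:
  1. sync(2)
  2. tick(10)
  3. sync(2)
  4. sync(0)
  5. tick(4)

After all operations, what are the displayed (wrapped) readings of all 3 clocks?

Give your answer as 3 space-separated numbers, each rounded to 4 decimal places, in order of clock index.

After op 1 sync(2): ref=0.0000 raw=[0.0000 0.0000 0.0000]
After op 2 tick(10): ref=10.0000 raw=[12.0000 20.0000 15.0000]
After op 3 sync(2): ref=10.0000 raw=[12.0000 20.0000 10.0000]
After op 4 sync(0): ref=10.0000 raw=[10.0000 20.0000 10.0000]
After op 5 tick(4): ref=14.0000 raw=[14.8000 28.0000 16.0000]
Wrap final raw readings (mod 100): 14.8000 mod 100 = 14.8000; 28.0000 mod 100 = 28.0000; 16.0000 mod 100 = 16.0000

Answer: 14.8000 28.0000 16.0000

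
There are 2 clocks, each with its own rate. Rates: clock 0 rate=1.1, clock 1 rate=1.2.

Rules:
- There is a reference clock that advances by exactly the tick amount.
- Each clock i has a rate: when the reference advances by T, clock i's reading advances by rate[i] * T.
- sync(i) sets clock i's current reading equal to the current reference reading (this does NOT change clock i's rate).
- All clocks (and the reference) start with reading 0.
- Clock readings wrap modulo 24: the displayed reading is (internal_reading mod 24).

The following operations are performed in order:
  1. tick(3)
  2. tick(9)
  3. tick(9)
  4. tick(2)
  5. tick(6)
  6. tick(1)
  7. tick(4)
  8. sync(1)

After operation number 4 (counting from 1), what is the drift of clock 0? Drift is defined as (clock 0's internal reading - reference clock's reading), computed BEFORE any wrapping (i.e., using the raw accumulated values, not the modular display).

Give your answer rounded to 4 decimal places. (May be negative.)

Answer: 2.3000

Derivation:
After op 1 tick(3): ref=3.0000 raw=[3.3000 3.6000]
After op 2 tick(9): ref=12.0000 raw=[13.2000 14.4000]
After op 3 tick(9): ref=21.0000 raw=[23.1000 25.2000]
After op 4 tick(2): ref=23.0000 raw=[25.3000 27.6000]
Drift of clock 0 after op 4: 25.3000 - 23.0000 = 2.3000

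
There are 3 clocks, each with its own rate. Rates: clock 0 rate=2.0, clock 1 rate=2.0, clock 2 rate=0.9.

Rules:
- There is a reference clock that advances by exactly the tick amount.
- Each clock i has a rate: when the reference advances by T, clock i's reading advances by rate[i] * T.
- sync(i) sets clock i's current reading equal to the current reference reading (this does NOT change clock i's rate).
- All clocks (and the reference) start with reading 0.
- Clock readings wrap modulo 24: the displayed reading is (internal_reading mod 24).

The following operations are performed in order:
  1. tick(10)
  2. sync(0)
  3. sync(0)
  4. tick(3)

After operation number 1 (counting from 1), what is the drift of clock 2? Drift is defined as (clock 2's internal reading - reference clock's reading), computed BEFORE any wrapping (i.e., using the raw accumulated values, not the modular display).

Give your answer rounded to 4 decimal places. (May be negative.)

After op 1 tick(10): ref=10.0000 raw=[20.0000 20.0000 9.0000]
Drift of clock 2 after op 1: 9.0000 - 10.0000 = -1.0000

Answer: -1.0000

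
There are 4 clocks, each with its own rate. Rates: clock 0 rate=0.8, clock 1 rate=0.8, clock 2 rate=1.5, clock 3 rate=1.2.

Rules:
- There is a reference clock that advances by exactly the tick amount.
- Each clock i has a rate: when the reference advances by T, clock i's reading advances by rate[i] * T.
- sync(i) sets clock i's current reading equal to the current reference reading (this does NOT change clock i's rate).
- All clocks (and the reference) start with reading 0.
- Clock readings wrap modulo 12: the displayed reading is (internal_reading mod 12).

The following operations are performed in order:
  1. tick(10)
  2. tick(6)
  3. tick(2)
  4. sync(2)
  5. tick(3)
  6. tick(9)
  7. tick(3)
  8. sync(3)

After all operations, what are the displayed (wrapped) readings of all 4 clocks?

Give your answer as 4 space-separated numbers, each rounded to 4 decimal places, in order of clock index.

Answer: 2.4000 2.4000 4.5000 9.0000

Derivation:
After op 1 tick(10): ref=10.0000 raw=[8.0000 8.0000 15.0000 12.0000]
After op 2 tick(6): ref=16.0000 raw=[12.8000 12.8000 24.0000 19.2000]
After op 3 tick(2): ref=18.0000 raw=[14.4000 14.4000 27.0000 21.6000]
After op 4 sync(2): ref=18.0000 raw=[14.4000 14.4000 18.0000 21.6000]
After op 5 tick(3): ref=21.0000 raw=[16.8000 16.8000 22.5000 25.2000]
After op 6 tick(9): ref=30.0000 raw=[24.0000 24.0000 36.0000 36.0000]
After op 7 tick(3): ref=33.0000 raw=[26.4000 26.4000 40.5000 39.6000]
After op 8 sync(3): ref=33.0000 raw=[26.4000 26.4000 40.5000 33.0000]
Wrap final raw readings (mod 12): 26.4000 mod 12 = 2.4000; 26.4000 mod 12 = 2.4000; 40.5000 mod 12 = 4.5000; 33.0000 mod 12 = 9.0000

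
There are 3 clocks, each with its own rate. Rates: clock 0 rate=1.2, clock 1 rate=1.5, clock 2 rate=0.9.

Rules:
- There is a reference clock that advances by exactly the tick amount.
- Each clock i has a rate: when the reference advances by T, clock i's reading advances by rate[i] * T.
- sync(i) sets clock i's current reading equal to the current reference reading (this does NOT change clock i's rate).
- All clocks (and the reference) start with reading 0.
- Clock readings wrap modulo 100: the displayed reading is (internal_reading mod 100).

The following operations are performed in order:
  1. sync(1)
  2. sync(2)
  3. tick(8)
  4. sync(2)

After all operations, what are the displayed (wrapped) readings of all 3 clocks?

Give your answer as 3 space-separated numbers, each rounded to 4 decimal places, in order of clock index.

After op 1 sync(1): ref=0.0000 raw=[0.0000 0.0000 0.0000]
After op 2 sync(2): ref=0.0000 raw=[0.0000 0.0000 0.0000]
After op 3 tick(8): ref=8.0000 raw=[9.6000 12.0000 7.2000]
After op 4 sync(2): ref=8.0000 raw=[9.6000 12.0000 8.0000]
Wrap final raw readings (mod 100): 9.6000 mod 100 = 9.6000; 12.0000 mod 100 = 12.0000; 8.0000 mod 100 = 8.0000

Answer: 9.6000 12.0000 8.0000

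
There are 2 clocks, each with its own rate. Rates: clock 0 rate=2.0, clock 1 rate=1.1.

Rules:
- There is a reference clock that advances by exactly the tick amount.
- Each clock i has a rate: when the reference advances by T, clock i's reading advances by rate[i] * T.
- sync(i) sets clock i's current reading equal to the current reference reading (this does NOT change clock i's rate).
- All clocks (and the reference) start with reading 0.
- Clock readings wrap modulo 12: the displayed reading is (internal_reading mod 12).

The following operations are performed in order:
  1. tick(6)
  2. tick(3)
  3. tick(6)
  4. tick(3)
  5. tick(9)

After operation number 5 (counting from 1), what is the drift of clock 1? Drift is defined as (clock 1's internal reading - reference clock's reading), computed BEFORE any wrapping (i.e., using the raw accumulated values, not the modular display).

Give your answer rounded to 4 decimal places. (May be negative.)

After op 1 tick(6): ref=6.0000 raw=[12.0000 6.6000]
After op 2 tick(3): ref=9.0000 raw=[18.0000 9.9000]
After op 3 tick(6): ref=15.0000 raw=[30.0000 16.5000]
After op 4 tick(3): ref=18.0000 raw=[36.0000 19.8000]
After op 5 tick(9): ref=27.0000 raw=[54.0000 29.7000]
Drift of clock 1 after op 5: 29.7000 - 27.0000 = 2.7000

Answer: 2.7000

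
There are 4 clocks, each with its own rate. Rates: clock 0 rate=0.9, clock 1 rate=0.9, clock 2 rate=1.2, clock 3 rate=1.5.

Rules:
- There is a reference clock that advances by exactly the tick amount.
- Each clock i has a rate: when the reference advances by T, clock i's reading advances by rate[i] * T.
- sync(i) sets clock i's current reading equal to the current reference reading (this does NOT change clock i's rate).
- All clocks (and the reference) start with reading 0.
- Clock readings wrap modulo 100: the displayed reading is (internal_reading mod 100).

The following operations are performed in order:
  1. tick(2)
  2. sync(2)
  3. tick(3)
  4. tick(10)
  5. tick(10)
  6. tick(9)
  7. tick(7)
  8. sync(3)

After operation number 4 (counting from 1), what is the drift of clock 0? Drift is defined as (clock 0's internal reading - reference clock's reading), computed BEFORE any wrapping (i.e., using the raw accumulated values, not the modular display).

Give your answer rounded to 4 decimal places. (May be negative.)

Answer: -1.5000

Derivation:
After op 1 tick(2): ref=2.0000 raw=[1.8000 1.8000 2.4000 3.0000]
After op 2 sync(2): ref=2.0000 raw=[1.8000 1.8000 2.0000 3.0000]
After op 3 tick(3): ref=5.0000 raw=[4.5000 4.5000 5.6000 7.5000]
After op 4 tick(10): ref=15.0000 raw=[13.5000 13.5000 17.6000 22.5000]
Drift of clock 0 after op 4: 13.5000 - 15.0000 = -1.5000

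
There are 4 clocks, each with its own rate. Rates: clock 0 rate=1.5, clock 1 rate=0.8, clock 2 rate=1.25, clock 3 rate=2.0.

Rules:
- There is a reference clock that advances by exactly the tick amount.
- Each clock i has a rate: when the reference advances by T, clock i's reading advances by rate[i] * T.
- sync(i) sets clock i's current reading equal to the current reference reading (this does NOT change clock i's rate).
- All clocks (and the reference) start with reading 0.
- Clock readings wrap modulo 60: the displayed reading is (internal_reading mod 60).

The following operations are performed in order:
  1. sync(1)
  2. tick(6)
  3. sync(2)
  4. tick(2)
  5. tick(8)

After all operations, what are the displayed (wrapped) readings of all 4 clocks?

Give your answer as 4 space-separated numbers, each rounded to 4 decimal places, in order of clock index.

Answer: 24.0000 12.8000 18.5000 32.0000

Derivation:
After op 1 sync(1): ref=0.0000 raw=[0.0000 0.0000 0.0000 0.0000]
After op 2 tick(6): ref=6.0000 raw=[9.0000 4.8000 7.5000 12.0000]
After op 3 sync(2): ref=6.0000 raw=[9.0000 4.8000 6.0000 12.0000]
After op 4 tick(2): ref=8.0000 raw=[12.0000 6.4000 8.5000 16.0000]
After op 5 tick(8): ref=16.0000 raw=[24.0000 12.8000 18.5000 32.0000]
Wrap final raw readings (mod 60): 24.0000 mod 60 = 24.0000; 12.8000 mod 60 = 12.8000; 18.5000 mod 60 = 18.5000; 32.0000 mod 60 = 32.0000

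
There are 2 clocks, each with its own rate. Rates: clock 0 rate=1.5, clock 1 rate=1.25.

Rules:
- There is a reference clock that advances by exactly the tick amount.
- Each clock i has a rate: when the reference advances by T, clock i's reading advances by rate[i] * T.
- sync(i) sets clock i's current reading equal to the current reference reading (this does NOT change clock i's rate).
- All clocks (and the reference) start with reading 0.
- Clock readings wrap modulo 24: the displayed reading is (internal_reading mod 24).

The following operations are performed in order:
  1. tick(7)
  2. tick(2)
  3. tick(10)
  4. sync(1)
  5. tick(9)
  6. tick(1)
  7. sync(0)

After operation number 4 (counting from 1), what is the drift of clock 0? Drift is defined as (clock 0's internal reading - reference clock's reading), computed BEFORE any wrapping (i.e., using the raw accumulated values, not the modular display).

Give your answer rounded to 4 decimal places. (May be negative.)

After op 1 tick(7): ref=7.0000 raw=[10.5000 8.7500]
After op 2 tick(2): ref=9.0000 raw=[13.5000 11.2500]
After op 3 tick(10): ref=19.0000 raw=[28.5000 23.7500]
After op 4 sync(1): ref=19.0000 raw=[28.5000 19.0000]
Drift of clock 0 after op 4: 28.5000 - 19.0000 = 9.5000

Answer: 9.5000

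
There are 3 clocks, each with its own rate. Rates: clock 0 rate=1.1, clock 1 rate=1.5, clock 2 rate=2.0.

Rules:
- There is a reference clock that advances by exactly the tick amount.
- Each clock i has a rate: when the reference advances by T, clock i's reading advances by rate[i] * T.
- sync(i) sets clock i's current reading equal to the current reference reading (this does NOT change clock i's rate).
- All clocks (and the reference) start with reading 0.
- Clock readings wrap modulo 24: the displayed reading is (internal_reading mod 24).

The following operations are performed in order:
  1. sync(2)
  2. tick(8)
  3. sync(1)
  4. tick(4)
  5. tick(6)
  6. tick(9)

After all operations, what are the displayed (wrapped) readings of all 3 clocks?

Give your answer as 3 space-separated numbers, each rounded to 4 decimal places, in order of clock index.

After op 1 sync(2): ref=0.0000 raw=[0.0000 0.0000 0.0000]
After op 2 tick(8): ref=8.0000 raw=[8.8000 12.0000 16.0000]
After op 3 sync(1): ref=8.0000 raw=[8.8000 8.0000 16.0000]
After op 4 tick(4): ref=12.0000 raw=[13.2000 14.0000 24.0000]
After op 5 tick(6): ref=18.0000 raw=[19.8000 23.0000 36.0000]
After op 6 tick(9): ref=27.0000 raw=[29.7000 36.5000 54.0000]
Wrap final raw readings (mod 24): 29.7000 mod 24 = 5.7000; 36.5000 mod 24 = 12.5000; 54.0000 mod 24 = 6.0000

Answer: 5.7000 12.5000 6.0000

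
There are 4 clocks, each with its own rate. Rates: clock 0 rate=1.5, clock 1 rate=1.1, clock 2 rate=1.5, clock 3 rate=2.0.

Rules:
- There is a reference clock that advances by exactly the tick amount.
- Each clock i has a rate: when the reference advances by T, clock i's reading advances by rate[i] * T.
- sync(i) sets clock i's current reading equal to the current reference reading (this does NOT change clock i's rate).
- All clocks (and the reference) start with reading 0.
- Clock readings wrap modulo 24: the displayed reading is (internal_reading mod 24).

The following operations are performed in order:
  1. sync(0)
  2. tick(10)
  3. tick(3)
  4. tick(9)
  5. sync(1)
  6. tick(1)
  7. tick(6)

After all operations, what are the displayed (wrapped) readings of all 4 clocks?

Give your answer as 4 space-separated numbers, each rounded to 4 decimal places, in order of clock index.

Answer: 19.5000 5.7000 19.5000 10.0000

Derivation:
After op 1 sync(0): ref=0.0000 raw=[0.0000 0.0000 0.0000 0.0000]
After op 2 tick(10): ref=10.0000 raw=[15.0000 11.0000 15.0000 20.0000]
After op 3 tick(3): ref=13.0000 raw=[19.5000 14.3000 19.5000 26.0000]
After op 4 tick(9): ref=22.0000 raw=[33.0000 24.2000 33.0000 44.0000]
After op 5 sync(1): ref=22.0000 raw=[33.0000 22.0000 33.0000 44.0000]
After op 6 tick(1): ref=23.0000 raw=[34.5000 23.1000 34.5000 46.0000]
After op 7 tick(6): ref=29.0000 raw=[43.5000 29.7000 43.5000 58.0000]
Wrap final raw readings (mod 24): 43.5000 mod 24 = 19.5000; 29.7000 mod 24 = 5.7000; 43.5000 mod 24 = 19.5000; 58.0000 mod 24 = 10.0000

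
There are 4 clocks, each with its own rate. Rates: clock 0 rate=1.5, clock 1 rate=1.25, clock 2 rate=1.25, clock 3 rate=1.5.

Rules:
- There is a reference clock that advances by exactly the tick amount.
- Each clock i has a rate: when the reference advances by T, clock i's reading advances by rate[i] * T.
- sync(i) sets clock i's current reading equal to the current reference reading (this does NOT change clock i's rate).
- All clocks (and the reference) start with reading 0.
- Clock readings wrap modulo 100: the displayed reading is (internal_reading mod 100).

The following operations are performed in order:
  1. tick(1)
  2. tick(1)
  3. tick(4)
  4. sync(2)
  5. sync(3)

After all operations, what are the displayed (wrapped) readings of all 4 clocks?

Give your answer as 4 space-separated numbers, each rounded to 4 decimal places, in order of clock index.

Answer: 9.0000 7.5000 6.0000 6.0000

Derivation:
After op 1 tick(1): ref=1.0000 raw=[1.5000 1.2500 1.2500 1.5000]
After op 2 tick(1): ref=2.0000 raw=[3.0000 2.5000 2.5000 3.0000]
After op 3 tick(4): ref=6.0000 raw=[9.0000 7.5000 7.5000 9.0000]
After op 4 sync(2): ref=6.0000 raw=[9.0000 7.5000 6.0000 9.0000]
After op 5 sync(3): ref=6.0000 raw=[9.0000 7.5000 6.0000 6.0000]
Wrap final raw readings (mod 100): 9.0000 mod 100 = 9.0000; 7.5000 mod 100 = 7.5000; 6.0000 mod 100 = 6.0000; 6.0000 mod 100 = 6.0000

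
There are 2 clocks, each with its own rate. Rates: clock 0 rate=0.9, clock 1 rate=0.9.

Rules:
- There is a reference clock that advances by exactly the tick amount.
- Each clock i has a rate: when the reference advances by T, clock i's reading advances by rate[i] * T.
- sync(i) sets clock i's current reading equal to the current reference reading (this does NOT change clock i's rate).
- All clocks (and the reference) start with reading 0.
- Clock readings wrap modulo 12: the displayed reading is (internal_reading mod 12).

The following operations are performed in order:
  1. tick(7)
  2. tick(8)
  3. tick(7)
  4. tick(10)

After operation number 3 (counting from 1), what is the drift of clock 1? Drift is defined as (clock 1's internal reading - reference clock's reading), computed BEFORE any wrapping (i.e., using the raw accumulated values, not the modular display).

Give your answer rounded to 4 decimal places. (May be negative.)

Answer: -2.2000

Derivation:
After op 1 tick(7): ref=7.0000 raw=[6.3000 6.3000]
After op 2 tick(8): ref=15.0000 raw=[13.5000 13.5000]
After op 3 tick(7): ref=22.0000 raw=[19.8000 19.8000]
Drift of clock 1 after op 3: 19.8000 - 22.0000 = -2.2000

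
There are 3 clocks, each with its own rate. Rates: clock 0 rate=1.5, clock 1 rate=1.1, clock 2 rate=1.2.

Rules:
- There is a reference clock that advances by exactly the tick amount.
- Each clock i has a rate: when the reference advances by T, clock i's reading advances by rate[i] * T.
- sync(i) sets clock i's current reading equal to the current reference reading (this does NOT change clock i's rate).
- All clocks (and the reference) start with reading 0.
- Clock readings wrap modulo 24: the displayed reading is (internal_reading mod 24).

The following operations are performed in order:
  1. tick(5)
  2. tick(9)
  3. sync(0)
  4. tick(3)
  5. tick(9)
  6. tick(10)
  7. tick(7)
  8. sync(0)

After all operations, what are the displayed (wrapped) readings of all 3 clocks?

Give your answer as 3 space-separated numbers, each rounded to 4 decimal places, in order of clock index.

After op 1 tick(5): ref=5.0000 raw=[7.5000 5.5000 6.0000]
After op 2 tick(9): ref=14.0000 raw=[21.0000 15.4000 16.8000]
After op 3 sync(0): ref=14.0000 raw=[14.0000 15.4000 16.8000]
After op 4 tick(3): ref=17.0000 raw=[18.5000 18.7000 20.4000]
After op 5 tick(9): ref=26.0000 raw=[32.0000 28.6000 31.2000]
After op 6 tick(10): ref=36.0000 raw=[47.0000 39.6000 43.2000]
After op 7 tick(7): ref=43.0000 raw=[57.5000 47.3000 51.6000]
After op 8 sync(0): ref=43.0000 raw=[43.0000 47.3000 51.6000]
Wrap final raw readings (mod 24): 43.0000 mod 24 = 19.0000; 47.3000 mod 24 = 23.3000; 51.6000 mod 24 = 3.6000

Answer: 19.0000 23.3000 3.6000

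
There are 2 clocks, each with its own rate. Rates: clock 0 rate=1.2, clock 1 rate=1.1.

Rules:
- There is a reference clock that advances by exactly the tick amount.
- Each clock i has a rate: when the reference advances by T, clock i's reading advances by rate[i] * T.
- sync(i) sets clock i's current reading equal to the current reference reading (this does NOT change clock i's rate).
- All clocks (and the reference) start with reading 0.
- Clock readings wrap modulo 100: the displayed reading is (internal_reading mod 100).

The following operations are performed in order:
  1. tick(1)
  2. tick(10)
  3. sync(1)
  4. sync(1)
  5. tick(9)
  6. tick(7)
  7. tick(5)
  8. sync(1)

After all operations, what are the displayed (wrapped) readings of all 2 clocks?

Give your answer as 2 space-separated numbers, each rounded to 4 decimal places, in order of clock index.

Answer: 38.4000 32.0000

Derivation:
After op 1 tick(1): ref=1.0000 raw=[1.2000 1.1000]
After op 2 tick(10): ref=11.0000 raw=[13.2000 12.1000]
After op 3 sync(1): ref=11.0000 raw=[13.2000 11.0000]
After op 4 sync(1): ref=11.0000 raw=[13.2000 11.0000]
After op 5 tick(9): ref=20.0000 raw=[24.0000 20.9000]
After op 6 tick(7): ref=27.0000 raw=[32.4000 28.6000]
After op 7 tick(5): ref=32.0000 raw=[38.4000 34.1000]
After op 8 sync(1): ref=32.0000 raw=[38.4000 32.0000]
Wrap final raw readings (mod 100): 38.4000 mod 100 = 38.4000; 32.0000 mod 100 = 32.0000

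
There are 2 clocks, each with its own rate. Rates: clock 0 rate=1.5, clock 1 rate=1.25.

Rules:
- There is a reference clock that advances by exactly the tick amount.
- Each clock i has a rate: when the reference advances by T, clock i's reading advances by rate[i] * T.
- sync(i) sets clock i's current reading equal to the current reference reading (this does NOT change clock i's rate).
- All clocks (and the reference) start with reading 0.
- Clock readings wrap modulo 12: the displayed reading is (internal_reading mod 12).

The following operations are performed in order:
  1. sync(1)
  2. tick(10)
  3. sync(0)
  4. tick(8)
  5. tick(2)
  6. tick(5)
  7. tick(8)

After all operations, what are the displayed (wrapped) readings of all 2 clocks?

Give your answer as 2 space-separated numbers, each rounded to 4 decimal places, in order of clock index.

Answer: 8.5000 5.2500

Derivation:
After op 1 sync(1): ref=0.0000 raw=[0.0000 0.0000]
After op 2 tick(10): ref=10.0000 raw=[15.0000 12.5000]
After op 3 sync(0): ref=10.0000 raw=[10.0000 12.5000]
After op 4 tick(8): ref=18.0000 raw=[22.0000 22.5000]
After op 5 tick(2): ref=20.0000 raw=[25.0000 25.0000]
After op 6 tick(5): ref=25.0000 raw=[32.5000 31.2500]
After op 7 tick(8): ref=33.0000 raw=[44.5000 41.2500]
Wrap final raw readings (mod 12): 44.5000 mod 12 = 8.5000; 41.2500 mod 12 = 5.2500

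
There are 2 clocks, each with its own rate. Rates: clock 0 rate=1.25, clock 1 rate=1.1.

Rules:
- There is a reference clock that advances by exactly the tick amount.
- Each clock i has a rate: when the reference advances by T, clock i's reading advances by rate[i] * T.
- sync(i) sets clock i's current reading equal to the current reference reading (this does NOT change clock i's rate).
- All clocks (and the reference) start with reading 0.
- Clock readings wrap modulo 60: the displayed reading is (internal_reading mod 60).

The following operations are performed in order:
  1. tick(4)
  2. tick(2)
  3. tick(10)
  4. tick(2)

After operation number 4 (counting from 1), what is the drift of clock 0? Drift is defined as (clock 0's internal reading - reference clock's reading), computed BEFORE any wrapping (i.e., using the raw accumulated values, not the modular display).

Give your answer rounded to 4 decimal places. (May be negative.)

After op 1 tick(4): ref=4.0000 raw=[5.0000 4.4000]
After op 2 tick(2): ref=6.0000 raw=[7.5000 6.6000]
After op 3 tick(10): ref=16.0000 raw=[20.0000 17.6000]
After op 4 tick(2): ref=18.0000 raw=[22.5000 19.8000]
Drift of clock 0 after op 4: 22.5000 - 18.0000 = 4.5000

Answer: 4.5000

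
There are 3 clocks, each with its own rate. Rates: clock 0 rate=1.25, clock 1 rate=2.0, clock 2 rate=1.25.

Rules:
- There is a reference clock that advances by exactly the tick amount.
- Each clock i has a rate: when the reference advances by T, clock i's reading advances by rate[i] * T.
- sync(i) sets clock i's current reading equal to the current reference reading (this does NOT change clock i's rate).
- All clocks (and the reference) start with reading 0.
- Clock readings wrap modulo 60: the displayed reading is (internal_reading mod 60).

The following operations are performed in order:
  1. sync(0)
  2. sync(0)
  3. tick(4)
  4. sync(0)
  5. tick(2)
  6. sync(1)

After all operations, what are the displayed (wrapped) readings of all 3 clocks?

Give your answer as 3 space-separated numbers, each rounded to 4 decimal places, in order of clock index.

Answer: 6.5000 6.0000 7.5000

Derivation:
After op 1 sync(0): ref=0.0000 raw=[0.0000 0.0000 0.0000]
After op 2 sync(0): ref=0.0000 raw=[0.0000 0.0000 0.0000]
After op 3 tick(4): ref=4.0000 raw=[5.0000 8.0000 5.0000]
After op 4 sync(0): ref=4.0000 raw=[4.0000 8.0000 5.0000]
After op 5 tick(2): ref=6.0000 raw=[6.5000 12.0000 7.5000]
After op 6 sync(1): ref=6.0000 raw=[6.5000 6.0000 7.5000]
Wrap final raw readings (mod 60): 6.5000 mod 60 = 6.5000; 6.0000 mod 60 = 6.0000; 7.5000 mod 60 = 7.5000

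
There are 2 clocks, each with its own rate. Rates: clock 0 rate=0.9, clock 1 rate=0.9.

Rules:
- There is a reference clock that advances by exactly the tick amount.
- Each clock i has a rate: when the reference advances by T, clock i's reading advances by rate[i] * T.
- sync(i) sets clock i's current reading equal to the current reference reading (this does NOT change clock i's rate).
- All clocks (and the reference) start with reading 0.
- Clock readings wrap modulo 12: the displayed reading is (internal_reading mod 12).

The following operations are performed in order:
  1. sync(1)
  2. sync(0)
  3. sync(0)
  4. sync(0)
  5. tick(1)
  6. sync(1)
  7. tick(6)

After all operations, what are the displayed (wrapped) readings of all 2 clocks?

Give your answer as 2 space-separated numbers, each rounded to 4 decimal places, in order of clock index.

After op 1 sync(1): ref=0.0000 raw=[0.0000 0.0000]
After op 2 sync(0): ref=0.0000 raw=[0.0000 0.0000]
After op 3 sync(0): ref=0.0000 raw=[0.0000 0.0000]
After op 4 sync(0): ref=0.0000 raw=[0.0000 0.0000]
After op 5 tick(1): ref=1.0000 raw=[0.9000 0.9000]
After op 6 sync(1): ref=1.0000 raw=[0.9000 1.0000]
After op 7 tick(6): ref=7.0000 raw=[6.3000 6.4000]
Wrap final raw readings (mod 12): 6.3000 mod 12 = 6.3000; 6.4000 mod 12 = 6.4000

Answer: 6.3000 6.4000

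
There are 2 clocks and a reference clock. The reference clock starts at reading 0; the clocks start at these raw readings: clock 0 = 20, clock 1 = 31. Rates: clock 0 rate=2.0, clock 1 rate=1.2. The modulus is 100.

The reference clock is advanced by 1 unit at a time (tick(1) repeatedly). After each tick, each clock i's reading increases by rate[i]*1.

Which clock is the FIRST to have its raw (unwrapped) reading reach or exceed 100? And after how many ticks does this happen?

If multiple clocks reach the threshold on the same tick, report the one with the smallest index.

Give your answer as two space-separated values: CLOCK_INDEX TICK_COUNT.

clock 0: start=20, rate=2.0, needs 100-20 = 80; ticks = ceil(80/2.0) = ceil(40.0000) = 40; reading at tick 40 = 20 + 2.0*40 = 100.0000
clock 1: start=31, rate=1.2, needs 100-31 = 69; ticks = ceil(69/1.2) = ceil(57.5000) = 58; reading at tick 58 = 31 + 1.2*58 = 100.6000
Minimum tick count = 40; winners = [0]; smallest index = 0

Answer: 0 40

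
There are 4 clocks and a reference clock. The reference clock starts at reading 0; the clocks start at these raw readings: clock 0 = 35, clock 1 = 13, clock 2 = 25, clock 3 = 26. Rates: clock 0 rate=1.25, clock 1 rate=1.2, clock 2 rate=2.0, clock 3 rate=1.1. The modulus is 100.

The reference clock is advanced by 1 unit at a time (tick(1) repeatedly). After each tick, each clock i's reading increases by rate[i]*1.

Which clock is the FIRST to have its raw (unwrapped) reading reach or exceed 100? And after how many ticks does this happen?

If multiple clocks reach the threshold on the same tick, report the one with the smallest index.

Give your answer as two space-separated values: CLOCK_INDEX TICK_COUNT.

clock 0: start=35, rate=1.25, needs 100-35 = 65; ticks = ceil(65/1.25) = ceil(52.0000) = 52; reading at tick 52 = 35 + 1.25*52 = 100.0000
clock 1: start=13, rate=1.2, needs 100-13 = 87; ticks = ceil(87/1.2) = ceil(72.5000) = 73; reading at tick 73 = 13 + 1.2*73 = 100.6000
clock 2: start=25, rate=2.0, needs 100-25 = 75; ticks = ceil(75/2.0) = ceil(37.5000) = 38; reading at tick 38 = 25 + 2.0*38 = 101.0000
clock 3: start=26, rate=1.1, needs 100-26 = 74; ticks = ceil(74/1.1) = ceil(67.2727) = 68; reading at tick 68 = 26 + 1.1*68 = 100.8000
Minimum tick count = 38; winners = [2]; smallest index = 2

Answer: 2 38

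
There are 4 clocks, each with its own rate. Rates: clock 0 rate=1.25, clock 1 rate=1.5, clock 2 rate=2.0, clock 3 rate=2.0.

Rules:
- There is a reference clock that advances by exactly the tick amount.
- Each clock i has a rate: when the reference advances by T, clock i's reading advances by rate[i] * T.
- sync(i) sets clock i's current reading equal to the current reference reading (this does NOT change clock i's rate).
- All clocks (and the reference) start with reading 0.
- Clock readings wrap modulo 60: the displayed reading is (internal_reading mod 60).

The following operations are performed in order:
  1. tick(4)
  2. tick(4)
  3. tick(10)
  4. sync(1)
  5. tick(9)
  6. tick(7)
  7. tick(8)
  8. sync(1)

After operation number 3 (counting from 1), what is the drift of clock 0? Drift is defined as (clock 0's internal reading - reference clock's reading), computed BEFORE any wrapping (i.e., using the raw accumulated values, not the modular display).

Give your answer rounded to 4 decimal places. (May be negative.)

Answer: 4.5000

Derivation:
After op 1 tick(4): ref=4.0000 raw=[5.0000 6.0000 8.0000 8.0000]
After op 2 tick(4): ref=8.0000 raw=[10.0000 12.0000 16.0000 16.0000]
After op 3 tick(10): ref=18.0000 raw=[22.5000 27.0000 36.0000 36.0000]
Drift of clock 0 after op 3: 22.5000 - 18.0000 = 4.5000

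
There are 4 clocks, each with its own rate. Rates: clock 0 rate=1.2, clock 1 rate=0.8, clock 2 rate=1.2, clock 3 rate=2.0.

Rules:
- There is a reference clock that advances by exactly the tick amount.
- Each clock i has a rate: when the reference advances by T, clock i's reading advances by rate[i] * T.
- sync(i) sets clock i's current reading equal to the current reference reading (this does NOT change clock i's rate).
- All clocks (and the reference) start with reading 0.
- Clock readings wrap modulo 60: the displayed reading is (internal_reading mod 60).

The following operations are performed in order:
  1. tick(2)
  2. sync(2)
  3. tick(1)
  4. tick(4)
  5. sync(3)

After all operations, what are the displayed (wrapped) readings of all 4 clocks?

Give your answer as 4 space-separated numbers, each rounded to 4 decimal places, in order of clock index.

After op 1 tick(2): ref=2.0000 raw=[2.4000 1.6000 2.4000 4.0000]
After op 2 sync(2): ref=2.0000 raw=[2.4000 1.6000 2.0000 4.0000]
After op 3 tick(1): ref=3.0000 raw=[3.6000 2.4000 3.2000 6.0000]
After op 4 tick(4): ref=7.0000 raw=[8.4000 5.6000 8.0000 14.0000]
After op 5 sync(3): ref=7.0000 raw=[8.4000 5.6000 8.0000 7.0000]
Wrap final raw readings (mod 60): 8.4000 mod 60 = 8.4000; 5.6000 mod 60 = 5.6000; 8.0000 mod 60 = 8.0000; 7.0000 mod 60 = 7.0000

Answer: 8.4000 5.6000 8.0000 7.0000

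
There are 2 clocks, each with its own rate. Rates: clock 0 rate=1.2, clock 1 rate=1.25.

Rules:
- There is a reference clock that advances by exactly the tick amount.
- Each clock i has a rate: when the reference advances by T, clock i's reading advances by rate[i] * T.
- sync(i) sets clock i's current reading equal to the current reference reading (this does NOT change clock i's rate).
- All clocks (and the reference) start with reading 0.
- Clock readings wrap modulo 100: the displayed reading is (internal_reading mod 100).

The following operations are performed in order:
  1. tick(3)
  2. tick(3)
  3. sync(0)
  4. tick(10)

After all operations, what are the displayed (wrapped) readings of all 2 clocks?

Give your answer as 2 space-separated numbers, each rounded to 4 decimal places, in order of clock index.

After op 1 tick(3): ref=3.0000 raw=[3.6000 3.7500]
After op 2 tick(3): ref=6.0000 raw=[7.2000 7.5000]
After op 3 sync(0): ref=6.0000 raw=[6.0000 7.5000]
After op 4 tick(10): ref=16.0000 raw=[18.0000 20.0000]
Wrap final raw readings (mod 100): 18.0000 mod 100 = 18.0000; 20.0000 mod 100 = 20.0000

Answer: 18.0000 20.0000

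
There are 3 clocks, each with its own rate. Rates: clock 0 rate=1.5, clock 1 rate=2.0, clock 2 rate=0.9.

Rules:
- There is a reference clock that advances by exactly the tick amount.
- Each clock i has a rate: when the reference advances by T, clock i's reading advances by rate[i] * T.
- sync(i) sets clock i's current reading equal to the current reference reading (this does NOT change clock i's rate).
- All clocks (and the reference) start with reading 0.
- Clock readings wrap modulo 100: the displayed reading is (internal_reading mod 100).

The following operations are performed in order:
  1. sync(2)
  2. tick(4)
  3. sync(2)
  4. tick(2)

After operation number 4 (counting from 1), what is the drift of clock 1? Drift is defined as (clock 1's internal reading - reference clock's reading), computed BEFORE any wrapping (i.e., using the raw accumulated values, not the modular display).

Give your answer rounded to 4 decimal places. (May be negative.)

Answer: 6.0000

Derivation:
After op 1 sync(2): ref=0.0000 raw=[0.0000 0.0000 0.0000]
After op 2 tick(4): ref=4.0000 raw=[6.0000 8.0000 3.6000]
After op 3 sync(2): ref=4.0000 raw=[6.0000 8.0000 4.0000]
After op 4 tick(2): ref=6.0000 raw=[9.0000 12.0000 5.8000]
Drift of clock 1 after op 4: 12.0000 - 6.0000 = 6.0000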